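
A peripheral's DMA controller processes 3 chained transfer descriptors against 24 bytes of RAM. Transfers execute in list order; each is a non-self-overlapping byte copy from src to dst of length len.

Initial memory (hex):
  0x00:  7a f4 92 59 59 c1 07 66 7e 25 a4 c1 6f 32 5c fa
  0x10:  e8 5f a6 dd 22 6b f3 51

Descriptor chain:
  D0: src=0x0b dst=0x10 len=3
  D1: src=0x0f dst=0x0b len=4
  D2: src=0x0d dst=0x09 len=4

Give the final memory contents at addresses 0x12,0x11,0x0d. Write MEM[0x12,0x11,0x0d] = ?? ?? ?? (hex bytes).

MEM[0x12,0x11,0x0d] = 32 6f 6f

[0] 0x0b->0x10 len=3 : c1 6f 32
[1] 0x0f->0x0b len=4 : fa c1 6f 32
[2] 0x0d->0x09 len=4 : 6f 32 fa c1
query mem[0x12]=0x32, mem[0x11]=0x6f, mem[0x0d]=0x6f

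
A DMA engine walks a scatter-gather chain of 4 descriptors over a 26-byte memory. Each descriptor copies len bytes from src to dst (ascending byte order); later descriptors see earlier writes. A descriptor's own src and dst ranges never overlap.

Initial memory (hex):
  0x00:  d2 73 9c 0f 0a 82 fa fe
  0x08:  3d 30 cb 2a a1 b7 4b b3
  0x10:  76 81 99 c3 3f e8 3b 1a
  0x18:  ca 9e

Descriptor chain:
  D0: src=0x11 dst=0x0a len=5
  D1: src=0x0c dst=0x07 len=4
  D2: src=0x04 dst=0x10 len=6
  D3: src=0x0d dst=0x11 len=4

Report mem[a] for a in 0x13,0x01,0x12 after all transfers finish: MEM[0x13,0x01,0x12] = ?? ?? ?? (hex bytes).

MEM[0x13,0x01,0x12] = b3 73 e8

D0: mem[0x0a..0x0e] <- [81 99 c3 3f e8]
D1: mem[0x07..0x0a] <- [c3 3f e8 b3]
D2: mem[0x10..0x15] <- [0a 82 fa c3 3f e8]
D3: mem[0x11..0x14] <- [3f e8 b3 0a]
query mem[0x13]=0xb3, mem[0x01]=0x73, mem[0x12]=0xe8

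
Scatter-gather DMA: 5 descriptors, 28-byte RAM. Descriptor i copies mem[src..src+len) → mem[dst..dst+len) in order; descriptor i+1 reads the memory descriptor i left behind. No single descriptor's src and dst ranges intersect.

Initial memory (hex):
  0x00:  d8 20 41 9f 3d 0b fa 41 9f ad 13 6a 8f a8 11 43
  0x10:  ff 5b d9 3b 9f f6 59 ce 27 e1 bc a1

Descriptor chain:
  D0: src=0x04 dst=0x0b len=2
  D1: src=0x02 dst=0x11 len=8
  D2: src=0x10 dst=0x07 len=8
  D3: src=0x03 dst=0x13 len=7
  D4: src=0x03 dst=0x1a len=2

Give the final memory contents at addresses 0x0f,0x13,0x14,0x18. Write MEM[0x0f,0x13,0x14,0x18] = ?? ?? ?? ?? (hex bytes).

D0: mem[0x0b..0x0c] <- [3d 0b]
D1: mem[0x11..0x18] <- [41 9f 3d 0b fa 41 9f ad]
D2: mem[0x07..0x0e] <- [ff 41 9f 3d 0b fa 41 9f]
D3: mem[0x13..0x19] <- [9f 3d 0b fa ff 41 9f]
D4: mem[0x1a..0x1b] <- [9f 3d]
query mem[0x0f]=0x43, mem[0x13]=0x9f, mem[0x14]=0x3d, mem[0x18]=0x41

MEM[0x0f,0x13,0x14,0x18] = 43 9f 3d 41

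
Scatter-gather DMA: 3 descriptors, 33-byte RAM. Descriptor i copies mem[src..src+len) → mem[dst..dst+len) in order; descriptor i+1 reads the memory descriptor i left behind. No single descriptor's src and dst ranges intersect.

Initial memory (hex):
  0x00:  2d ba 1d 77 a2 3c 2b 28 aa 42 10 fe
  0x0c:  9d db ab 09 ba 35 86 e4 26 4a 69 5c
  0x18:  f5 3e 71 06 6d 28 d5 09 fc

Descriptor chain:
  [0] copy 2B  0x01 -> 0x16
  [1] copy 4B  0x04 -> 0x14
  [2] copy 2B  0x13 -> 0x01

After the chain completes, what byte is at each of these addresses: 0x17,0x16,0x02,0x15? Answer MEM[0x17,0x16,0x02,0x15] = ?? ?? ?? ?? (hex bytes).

MEM[0x17,0x16,0x02,0x15] = 28 2b a2 3c

D0: mem[0x16..0x17] <- [ba 1d]
D1: mem[0x14..0x17] <- [a2 3c 2b 28]
D2: mem[0x01..0x02] <- [e4 a2]
query mem[0x17]=0x28, mem[0x16]=0x2b, mem[0x02]=0xa2, mem[0x15]=0x3c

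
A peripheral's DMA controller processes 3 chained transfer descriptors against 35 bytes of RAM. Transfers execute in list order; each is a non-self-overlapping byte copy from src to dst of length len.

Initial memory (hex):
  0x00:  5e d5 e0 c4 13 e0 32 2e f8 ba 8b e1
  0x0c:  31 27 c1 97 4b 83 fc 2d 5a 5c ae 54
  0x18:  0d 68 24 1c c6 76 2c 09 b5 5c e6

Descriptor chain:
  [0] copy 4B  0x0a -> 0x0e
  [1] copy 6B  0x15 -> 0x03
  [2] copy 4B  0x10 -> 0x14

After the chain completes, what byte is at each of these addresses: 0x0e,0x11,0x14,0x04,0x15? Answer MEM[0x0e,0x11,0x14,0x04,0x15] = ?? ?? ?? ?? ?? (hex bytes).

[0] 0x0a->0x0e len=4 : 8b e1 31 27
[1] 0x15->0x03 len=6 : 5c ae 54 0d 68 24
[2] 0x10->0x14 len=4 : 31 27 fc 2d
query mem[0x0e]=0x8b, mem[0x11]=0x27, mem[0x14]=0x31, mem[0x04]=0xae, mem[0x15]=0x27

MEM[0x0e,0x11,0x14,0x04,0x15] = 8b 27 31 ae 27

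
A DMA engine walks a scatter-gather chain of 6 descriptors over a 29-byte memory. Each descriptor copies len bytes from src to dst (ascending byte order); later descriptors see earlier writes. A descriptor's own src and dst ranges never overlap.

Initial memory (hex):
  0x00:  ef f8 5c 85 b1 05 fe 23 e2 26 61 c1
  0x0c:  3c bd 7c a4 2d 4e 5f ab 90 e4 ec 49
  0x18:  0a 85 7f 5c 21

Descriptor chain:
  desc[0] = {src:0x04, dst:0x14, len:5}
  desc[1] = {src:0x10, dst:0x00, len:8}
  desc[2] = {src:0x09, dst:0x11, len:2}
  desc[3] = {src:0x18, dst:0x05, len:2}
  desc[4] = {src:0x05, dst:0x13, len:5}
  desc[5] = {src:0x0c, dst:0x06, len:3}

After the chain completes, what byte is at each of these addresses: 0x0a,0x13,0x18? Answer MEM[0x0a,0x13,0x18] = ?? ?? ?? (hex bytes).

MEM[0x0a,0x13,0x18] = 61 e2 e2

[0] 0x04->0x14 len=5 : b1 05 fe 23 e2
[1] 0x10->0x00 len=8 : 2d 4e 5f ab b1 05 fe 23
[2] 0x09->0x11 len=2 : 26 61
[3] 0x18->0x05 len=2 : e2 85
[4] 0x05->0x13 len=5 : e2 85 23 e2 26
[5] 0x0c->0x06 len=3 : 3c bd 7c
query mem[0x0a]=0x61, mem[0x13]=0xe2, mem[0x18]=0xe2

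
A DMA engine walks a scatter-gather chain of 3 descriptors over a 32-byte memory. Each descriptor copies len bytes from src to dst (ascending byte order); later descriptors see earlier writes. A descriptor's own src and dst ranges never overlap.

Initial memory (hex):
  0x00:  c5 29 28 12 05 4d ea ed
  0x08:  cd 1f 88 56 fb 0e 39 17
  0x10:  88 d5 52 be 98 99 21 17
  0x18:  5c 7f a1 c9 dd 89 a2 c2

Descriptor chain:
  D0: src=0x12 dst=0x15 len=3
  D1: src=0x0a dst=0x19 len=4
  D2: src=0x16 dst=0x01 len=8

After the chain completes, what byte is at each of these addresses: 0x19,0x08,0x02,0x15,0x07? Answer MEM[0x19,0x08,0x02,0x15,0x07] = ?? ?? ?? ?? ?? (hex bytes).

#0 dst[0x15+3] := {0x52,0xbe,0x98}
#1 dst[0x19+4] := {0x88,0x56,0xfb,0x0e}
#2 dst[0x01+8] := {0xbe,0x98,0x5c,0x88,0x56,0xfb,0x0e,0x89}
query mem[0x19]=0x88, mem[0x08]=0x89, mem[0x02]=0x98, mem[0x15]=0x52, mem[0x07]=0x0e

MEM[0x19,0x08,0x02,0x15,0x07] = 88 89 98 52 0e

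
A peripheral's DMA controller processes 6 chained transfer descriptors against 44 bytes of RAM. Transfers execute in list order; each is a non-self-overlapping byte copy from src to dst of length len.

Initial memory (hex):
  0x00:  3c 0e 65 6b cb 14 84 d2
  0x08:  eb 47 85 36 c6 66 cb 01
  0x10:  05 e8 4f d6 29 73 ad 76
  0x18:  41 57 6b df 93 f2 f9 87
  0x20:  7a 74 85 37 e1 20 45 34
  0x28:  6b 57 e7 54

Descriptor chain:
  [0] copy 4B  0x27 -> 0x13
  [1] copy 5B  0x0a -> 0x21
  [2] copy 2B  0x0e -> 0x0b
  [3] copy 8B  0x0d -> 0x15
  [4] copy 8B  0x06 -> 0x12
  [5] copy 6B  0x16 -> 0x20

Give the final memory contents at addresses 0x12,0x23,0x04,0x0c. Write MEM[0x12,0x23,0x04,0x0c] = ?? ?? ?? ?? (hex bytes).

D0: mem[0x13..0x16] <- [34 6b 57 e7]
D1: mem[0x21..0x25] <- [85 36 c6 66 cb]
D2: mem[0x0b..0x0c] <- [cb 01]
D3: mem[0x15..0x1c] <- [66 cb 01 05 e8 4f 34 6b]
D4: mem[0x12..0x19] <- [84 d2 eb 47 85 cb 01 66]
D5: mem[0x20..0x25] <- [85 cb 01 66 4f 34]
query mem[0x12]=0x84, mem[0x23]=0x66, mem[0x04]=0xcb, mem[0x0c]=0x01

MEM[0x12,0x23,0x04,0x0c] = 84 66 cb 01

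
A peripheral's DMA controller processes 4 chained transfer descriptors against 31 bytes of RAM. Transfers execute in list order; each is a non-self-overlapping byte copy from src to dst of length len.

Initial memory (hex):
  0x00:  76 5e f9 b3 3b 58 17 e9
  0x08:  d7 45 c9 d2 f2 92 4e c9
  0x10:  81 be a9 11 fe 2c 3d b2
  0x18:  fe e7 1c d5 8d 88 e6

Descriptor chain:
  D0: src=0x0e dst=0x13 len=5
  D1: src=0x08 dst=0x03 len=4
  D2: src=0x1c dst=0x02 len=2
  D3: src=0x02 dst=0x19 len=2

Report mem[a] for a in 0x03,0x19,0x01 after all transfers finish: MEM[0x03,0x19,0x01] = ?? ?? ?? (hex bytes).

D0: mem[0x13..0x17] <- [4e c9 81 be a9]
D1: mem[0x03..0x06] <- [d7 45 c9 d2]
D2: mem[0x02..0x03] <- [8d 88]
D3: mem[0x19..0x1a] <- [8d 88]
query mem[0x03]=0x88, mem[0x19]=0x8d, mem[0x01]=0x5e

MEM[0x03,0x19,0x01] = 88 8d 5e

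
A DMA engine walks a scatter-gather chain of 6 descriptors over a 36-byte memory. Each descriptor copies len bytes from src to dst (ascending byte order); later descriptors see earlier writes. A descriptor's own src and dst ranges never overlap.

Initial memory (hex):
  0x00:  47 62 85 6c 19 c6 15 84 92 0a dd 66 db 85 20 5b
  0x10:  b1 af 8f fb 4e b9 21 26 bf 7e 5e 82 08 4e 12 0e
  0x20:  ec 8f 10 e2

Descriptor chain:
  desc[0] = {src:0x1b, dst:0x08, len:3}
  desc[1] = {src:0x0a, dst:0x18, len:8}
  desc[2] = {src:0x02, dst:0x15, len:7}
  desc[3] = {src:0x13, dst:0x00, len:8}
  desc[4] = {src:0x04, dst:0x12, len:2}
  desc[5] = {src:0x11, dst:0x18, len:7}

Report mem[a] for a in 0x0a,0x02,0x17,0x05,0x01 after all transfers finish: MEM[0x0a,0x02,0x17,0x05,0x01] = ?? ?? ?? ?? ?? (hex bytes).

[0] 0x1b->0x08 len=3 : 82 08 4e
[1] 0x0a->0x18 len=8 : 4e 66 db 85 20 5b b1 af
[2] 0x02->0x15 len=7 : 85 6c 19 c6 15 84 82
[3] 0x13->0x00 len=8 : fb 4e 85 6c 19 c6 15 84
[4] 0x04->0x12 len=2 : 19 c6
[5] 0x11->0x18 len=7 : af 19 c6 4e 85 6c 19
query mem[0x0a]=0x4e, mem[0x02]=0x85, mem[0x17]=0x19, mem[0x05]=0xc6, mem[0x01]=0x4e

MEM[0x0a,0x02,0x17,0x05,0x01] = 4e 85 19 c6 4e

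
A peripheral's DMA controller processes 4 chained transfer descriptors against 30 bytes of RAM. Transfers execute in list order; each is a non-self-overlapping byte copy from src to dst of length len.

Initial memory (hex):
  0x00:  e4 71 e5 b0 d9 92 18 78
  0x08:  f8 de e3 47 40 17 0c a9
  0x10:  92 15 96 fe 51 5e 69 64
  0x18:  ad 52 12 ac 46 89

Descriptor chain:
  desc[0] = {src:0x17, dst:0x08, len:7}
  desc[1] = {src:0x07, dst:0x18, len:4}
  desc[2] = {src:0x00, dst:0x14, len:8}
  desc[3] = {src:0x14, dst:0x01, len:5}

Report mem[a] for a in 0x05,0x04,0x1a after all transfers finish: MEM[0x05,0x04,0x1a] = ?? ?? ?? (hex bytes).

D0: mem[0x08..0x0e] <- [64 ad 52 12 ac 46 89]
D1: mem[0x18..0x1b] <- [78 64 ad 52]
D2: mem[0x14..0x1b] <- [e4 71 e5 b0 d9 92 18 78]
D3: mem[0x01..0x05] <- [e4 71 e5 b0 d9]
query mem[0x05]=0xd9, mem[0x04]=0xb0, mem[0x1a]=0x18

MEM[0x05,0x04,0x1a] = d9 b0 18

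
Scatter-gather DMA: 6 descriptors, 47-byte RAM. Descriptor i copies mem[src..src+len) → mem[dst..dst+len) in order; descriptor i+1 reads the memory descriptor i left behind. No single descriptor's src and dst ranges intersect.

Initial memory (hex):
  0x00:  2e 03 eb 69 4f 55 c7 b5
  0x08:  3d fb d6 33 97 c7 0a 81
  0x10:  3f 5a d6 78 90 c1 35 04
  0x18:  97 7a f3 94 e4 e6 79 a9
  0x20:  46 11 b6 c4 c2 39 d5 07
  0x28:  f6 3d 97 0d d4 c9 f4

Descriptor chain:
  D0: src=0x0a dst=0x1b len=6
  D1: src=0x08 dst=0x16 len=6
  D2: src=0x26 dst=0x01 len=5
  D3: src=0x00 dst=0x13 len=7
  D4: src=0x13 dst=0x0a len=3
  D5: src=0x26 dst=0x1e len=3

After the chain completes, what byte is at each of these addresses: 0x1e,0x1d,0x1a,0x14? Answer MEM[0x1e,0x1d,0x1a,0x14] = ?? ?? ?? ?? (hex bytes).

MEM[0x1e,0x1d,0x1a,0x14] = d5 97 97 d5

D0: mem[0x1b..0x20] <- [d6 33 97 c7 0a 81]
D1: mem[0x16..0x1b] <- [3d fb d6 33 97 c7]
D2: mem[0x01..0x05] <- [d5 07 f6 3d 97]
D3: mem[0x13..0x19] <- [2e d5 07 f6 3d 97 c7]
D4: mem[0x0a..0x0c] <- [2e d5 07]
D5: mem[0x1e..0x20] <- [d5 07 f6]
query mem[0x1e]=0xd5, mem[0x1d]=0x97, mem[0x1a]=0x97, mem[0x14]=0xd5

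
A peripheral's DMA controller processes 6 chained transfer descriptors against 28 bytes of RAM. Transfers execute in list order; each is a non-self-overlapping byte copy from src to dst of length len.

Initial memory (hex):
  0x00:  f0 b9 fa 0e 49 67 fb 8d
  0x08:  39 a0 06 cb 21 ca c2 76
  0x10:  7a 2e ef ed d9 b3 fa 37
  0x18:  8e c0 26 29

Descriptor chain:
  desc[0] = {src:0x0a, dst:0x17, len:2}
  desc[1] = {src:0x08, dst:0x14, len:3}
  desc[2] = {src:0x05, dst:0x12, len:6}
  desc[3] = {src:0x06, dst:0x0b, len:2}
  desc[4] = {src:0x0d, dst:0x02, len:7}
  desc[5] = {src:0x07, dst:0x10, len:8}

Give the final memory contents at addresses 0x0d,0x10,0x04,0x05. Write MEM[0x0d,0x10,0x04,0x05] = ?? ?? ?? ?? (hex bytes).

  after D0: wrote 2B at 0x17 = 06cb
  after D1: wrote 3B at 0x14 = 39a006
  after D2: wrote 6B at 0x12 = 67fb8d39a006
  after D3: wrote 2B at 0x0b = fb8d
  after D4: wrote 7B at 0x02 = cac2767a2e67fb
  after D5: wrote 8B at 0x10 = 67fba006fb8dcac2
query mem[0x0d]=0xca, mem[0x10]=0x67, mem[0x04]=0x76, mem[0x05]=0x7a

MEM[0x0d,0x10,0x04,0x05] = ca 67 76 7a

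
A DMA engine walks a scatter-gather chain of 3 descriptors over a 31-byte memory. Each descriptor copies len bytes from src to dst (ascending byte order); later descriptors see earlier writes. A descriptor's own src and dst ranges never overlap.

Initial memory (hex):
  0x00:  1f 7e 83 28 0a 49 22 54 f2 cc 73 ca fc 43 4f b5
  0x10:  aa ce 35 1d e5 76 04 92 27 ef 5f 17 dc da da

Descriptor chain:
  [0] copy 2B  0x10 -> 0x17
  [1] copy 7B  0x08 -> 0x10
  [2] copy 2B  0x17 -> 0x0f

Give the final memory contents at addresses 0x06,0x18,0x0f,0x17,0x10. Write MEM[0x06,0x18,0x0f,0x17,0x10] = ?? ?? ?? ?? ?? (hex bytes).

MEM[0x06,0x18,0x0f,0x17,0x10] = 22 ce aa aa ce

  after D0: wrote 2B at 0x17 = aace
  after D1: wrote 7B at 0x10 = f2cc73cafc434f
  after D2: wrote 2B at 0x0f = aace
query mem[0x06]=0x22, mem[0x18]=0xce, mem[0x0f]=0xaa, mem[0x17]=0xaa, mem[0x10]=0xce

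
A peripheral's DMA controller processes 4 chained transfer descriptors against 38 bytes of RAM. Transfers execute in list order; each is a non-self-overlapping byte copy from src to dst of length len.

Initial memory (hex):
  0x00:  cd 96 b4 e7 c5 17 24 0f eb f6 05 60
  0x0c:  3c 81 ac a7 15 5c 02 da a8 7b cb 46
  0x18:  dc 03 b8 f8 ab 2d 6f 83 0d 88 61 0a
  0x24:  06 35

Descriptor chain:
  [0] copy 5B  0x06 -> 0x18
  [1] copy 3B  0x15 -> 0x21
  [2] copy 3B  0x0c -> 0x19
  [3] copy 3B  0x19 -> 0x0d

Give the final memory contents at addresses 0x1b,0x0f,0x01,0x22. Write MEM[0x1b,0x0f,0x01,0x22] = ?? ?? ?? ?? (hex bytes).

MEM[0x1b,0x0f,0x01,0x22] = ac ac 96 cb

[0] 0x06->0x18 len=5 : 24 0f eb f6 05
[1] 0x15->0x21 len=3 : 7b cb 46
[2] 0x0c->0x19 len=3 : 3c 81 ac
[3] 0x19->0x0d len=3 : 3c 81 ac
query mem[0x1b]=0xac, mem[0x0f]=0xac, mem[0x01]=0x96, mem[0x22]=0xcb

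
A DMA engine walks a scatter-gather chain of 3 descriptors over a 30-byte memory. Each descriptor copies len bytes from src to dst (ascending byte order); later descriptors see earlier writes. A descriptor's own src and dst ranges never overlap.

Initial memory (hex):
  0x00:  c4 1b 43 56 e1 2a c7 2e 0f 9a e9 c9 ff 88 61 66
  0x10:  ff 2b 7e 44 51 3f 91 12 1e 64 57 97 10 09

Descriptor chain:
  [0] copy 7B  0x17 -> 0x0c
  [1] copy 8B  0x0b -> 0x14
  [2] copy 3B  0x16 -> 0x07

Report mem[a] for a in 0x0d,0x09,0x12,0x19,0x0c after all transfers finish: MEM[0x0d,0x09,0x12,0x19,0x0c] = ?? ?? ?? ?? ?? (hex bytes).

MEM[0x0d,0x09,0x12,0x19,0x0c] = 1e 57 09 97 12

D0: mem[0x0c..0x12] <- [12 1e 64 57 97 10 09]
D1: mem[0x14..0x1b] <- [c9 12 1e 64 57 97 10 09]
D2: mem[0x07..0x09] <- [1e 64 57]
query mem[0x0d]=0x1e, mem[0x09]=0x57, mem[0x12]=0x09, mem[0x19]=0x97, mem[0x0c]=0x12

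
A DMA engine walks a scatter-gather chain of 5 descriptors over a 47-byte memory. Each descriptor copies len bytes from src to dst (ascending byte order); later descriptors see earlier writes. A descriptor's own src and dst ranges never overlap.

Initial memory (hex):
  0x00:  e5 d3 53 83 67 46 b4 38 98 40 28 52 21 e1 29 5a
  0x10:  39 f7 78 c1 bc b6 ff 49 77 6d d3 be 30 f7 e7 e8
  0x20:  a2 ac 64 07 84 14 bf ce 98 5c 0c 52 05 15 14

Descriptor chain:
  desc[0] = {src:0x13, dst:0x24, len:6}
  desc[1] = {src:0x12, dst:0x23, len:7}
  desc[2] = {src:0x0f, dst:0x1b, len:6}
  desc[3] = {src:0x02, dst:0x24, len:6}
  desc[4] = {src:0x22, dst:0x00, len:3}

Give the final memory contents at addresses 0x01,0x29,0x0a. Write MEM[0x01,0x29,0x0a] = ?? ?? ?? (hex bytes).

D0: mem[0x24..0x29] <- [c1 bc b6 ff 49 77]
D1: mem[0x23..0x29] <- [78 c1 bc b6 ff 49 77]
D2: mem[0x1b..0x20] <- [5a 39 f7 78 c1 bc]
D3: mem[0x24..0x29] <- [53 83 67 46 b4 38]
D4: mem[0x00..0x02] <- [64 78 53]
query mem[0x01]=0x78, mem[0x29]=0x38, mem[0x0a]=0x28

MEM[0x01,0x29,0x0a] = 78 38 28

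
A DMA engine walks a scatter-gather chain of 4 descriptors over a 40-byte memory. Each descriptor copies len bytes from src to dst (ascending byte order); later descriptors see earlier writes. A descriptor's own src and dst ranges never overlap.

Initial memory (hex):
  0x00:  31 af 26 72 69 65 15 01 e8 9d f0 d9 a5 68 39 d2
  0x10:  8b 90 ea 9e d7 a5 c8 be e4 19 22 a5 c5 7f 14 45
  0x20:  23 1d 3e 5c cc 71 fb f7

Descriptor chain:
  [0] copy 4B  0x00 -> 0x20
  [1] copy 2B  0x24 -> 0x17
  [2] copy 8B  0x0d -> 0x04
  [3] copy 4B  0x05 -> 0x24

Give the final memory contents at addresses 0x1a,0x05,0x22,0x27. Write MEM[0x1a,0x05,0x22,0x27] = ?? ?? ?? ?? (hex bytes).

D0: mem[0x20..0x23] <- [31 af 26 72]
D1: mem[0x17..0x18] <- [cc 71]
D2: mem[0x04..0x0b] <- [68 39 d2 8b 90 ea 9e d7]
D3: mem[0x24..0x27] <- [39 d2 8b 90]
query mem[0x1a]=0x22, mem[0x05]=0x39, mem[0x22]=0x26, mem[0x27]=0x90

MEM[0x1a,0x05,0x22,0x27] = 22 39 26 90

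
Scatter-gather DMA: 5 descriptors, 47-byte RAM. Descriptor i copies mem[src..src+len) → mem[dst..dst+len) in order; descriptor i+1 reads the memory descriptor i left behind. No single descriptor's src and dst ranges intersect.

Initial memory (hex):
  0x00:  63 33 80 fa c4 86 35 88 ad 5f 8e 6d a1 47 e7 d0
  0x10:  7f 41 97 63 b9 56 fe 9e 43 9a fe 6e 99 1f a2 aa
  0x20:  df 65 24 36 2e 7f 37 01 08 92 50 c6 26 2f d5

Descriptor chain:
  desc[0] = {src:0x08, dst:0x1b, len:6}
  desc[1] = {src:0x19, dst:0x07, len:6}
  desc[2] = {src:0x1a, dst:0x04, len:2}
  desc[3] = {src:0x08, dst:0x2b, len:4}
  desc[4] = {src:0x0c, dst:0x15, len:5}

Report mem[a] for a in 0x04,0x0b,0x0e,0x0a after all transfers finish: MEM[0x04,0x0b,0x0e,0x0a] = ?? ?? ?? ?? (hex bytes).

MEM[0x04,0x0b,0x0e,0x0a] = fe 8e e7 5f

[0] 0x08->0x1b len=6 : ad 5f 8e 6d a1 47
[1] 0x19->0x07 len=6 : 9a fe ad 5f 8e 6d
[2] 0x1a->0x04 len=2 : fe ad
[3] 0x08->0x2b len=4 : fe ad 5f 8e
[4] 0x0c->0x15 len=5 : 6d 47 e7 d0 7f
query mem[0x04]=0xfe, mem[0x0b]=0x8e, mem[0x0e]=0xe7, mem[0x0a]=0x5f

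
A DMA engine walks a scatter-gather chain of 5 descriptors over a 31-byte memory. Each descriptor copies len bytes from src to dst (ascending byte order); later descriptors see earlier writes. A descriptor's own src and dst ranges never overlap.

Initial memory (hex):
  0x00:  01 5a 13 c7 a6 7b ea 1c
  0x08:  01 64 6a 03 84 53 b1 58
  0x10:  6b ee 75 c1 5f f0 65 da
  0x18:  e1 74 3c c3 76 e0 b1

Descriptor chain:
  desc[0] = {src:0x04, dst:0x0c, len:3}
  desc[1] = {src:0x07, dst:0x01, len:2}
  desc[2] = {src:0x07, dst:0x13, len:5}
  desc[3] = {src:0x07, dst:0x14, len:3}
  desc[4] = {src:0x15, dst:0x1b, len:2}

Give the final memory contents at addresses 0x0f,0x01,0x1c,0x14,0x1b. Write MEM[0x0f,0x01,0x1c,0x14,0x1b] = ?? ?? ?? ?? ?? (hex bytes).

MEM[0x0f,0x01,0x1c,0x14,0x1b] = 58 1c 64 1c 01

D0: mem[0x0c..0x0e] <- [a6 7b ea]
D1: mem[0x01..0x02] <- [1c 01]
D2: mem[0x13..0x17] <- [1c 01 64 6a 03]
D3: mem[0x14..0x16] <- [1c 01 64]
D4: mem[0x1b..0x1c] <- [01 64]
query mem[0x0f]=0x58, mem[0x01]=0x1c, mem[0x1c]=0x64, mem[0x14]=0x1c, mem[0x1b]=0x01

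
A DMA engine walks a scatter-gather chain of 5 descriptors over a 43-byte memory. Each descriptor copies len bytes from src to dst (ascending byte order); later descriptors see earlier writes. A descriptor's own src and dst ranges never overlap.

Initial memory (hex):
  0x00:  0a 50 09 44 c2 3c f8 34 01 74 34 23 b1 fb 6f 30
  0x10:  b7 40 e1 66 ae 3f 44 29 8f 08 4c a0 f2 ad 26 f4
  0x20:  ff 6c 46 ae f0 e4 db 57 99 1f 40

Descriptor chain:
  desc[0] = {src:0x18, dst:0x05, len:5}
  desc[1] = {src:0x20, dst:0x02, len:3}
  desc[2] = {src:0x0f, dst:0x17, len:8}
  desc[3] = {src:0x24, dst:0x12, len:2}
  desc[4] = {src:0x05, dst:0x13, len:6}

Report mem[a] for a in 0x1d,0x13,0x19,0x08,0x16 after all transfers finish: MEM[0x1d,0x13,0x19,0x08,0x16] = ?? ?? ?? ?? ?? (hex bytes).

MEM[0x1d,0x13,0x19,0x08,0x16] = 3f 8f 40 a0 a0

[0] 0x18->0x05 len=5 : 8f 08 4c a0 f2
[1] 0x20->0x02 len=3 : ff 6c 46
[2] 0x0f->0x17 len=8 : 30 b7 40 e1 66 ae 3f 44
[3] 0x24->0x12 len=2 : f0 e4
[4] 0x05->0x13 len=6 : 8f 08 4c a0 f2 34
query mem[0x1d]=0x3f, mem[0x13]=0x8f, mem[0x19]=0x40, mem[0x08]=0xa0, mem[0x16]=0xa0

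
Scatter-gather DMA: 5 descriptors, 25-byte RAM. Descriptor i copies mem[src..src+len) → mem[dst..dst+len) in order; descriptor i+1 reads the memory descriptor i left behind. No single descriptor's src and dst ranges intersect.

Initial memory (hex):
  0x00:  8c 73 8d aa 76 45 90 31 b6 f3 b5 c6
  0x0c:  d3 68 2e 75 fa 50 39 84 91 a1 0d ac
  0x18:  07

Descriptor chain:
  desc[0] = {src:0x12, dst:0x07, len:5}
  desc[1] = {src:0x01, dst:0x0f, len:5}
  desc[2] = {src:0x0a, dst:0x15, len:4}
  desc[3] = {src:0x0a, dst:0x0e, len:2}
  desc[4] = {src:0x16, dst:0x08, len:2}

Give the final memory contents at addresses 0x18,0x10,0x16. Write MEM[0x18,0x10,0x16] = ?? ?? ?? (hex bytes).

MEM[0x18,0x10,0x16] = 68 8d 0d

  after D0: wrote 5B at 0x07 = 398491a10d
  after D1: wrote 5B at 0x0f = 738daa7645
  after D2: wrote 4B at 0x15 = a10dd368
  after D3: wrote 2B at 0x0e = a10d
  after D4: wrote 2B at 0x08 = 0dd3
query mem[0x18]=0x68, mem[0x10]=0x8d, mem[0x16]=0x0d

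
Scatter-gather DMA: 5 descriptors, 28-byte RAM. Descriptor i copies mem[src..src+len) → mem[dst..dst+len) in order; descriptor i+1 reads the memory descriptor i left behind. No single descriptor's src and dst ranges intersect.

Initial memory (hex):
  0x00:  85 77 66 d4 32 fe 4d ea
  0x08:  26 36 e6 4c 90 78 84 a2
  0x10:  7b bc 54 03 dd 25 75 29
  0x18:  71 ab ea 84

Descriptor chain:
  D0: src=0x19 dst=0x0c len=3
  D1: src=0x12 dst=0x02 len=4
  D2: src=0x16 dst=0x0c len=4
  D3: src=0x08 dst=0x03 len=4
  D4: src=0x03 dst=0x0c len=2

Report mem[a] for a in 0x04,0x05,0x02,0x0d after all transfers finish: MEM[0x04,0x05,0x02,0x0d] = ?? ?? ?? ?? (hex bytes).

  after D0: wrote 3B at 0x0c = abea84
  after D1: wrote 4B at 0x02 = 5403dd25
  after D2: wrote 4B at 0x0c = 752971ab
  after D3: wrote 4B at 0x03 = 2636e64c
  after D4: wrote 2B at 0x0c = 2636
query mem[0x04]=0x36, mem[0x05]=0xe6, mem[0x02]=0x54, mem[0x0d]=0x36

MEM[0x04,0x05,0x02,0x0d] = 36 e6 54 36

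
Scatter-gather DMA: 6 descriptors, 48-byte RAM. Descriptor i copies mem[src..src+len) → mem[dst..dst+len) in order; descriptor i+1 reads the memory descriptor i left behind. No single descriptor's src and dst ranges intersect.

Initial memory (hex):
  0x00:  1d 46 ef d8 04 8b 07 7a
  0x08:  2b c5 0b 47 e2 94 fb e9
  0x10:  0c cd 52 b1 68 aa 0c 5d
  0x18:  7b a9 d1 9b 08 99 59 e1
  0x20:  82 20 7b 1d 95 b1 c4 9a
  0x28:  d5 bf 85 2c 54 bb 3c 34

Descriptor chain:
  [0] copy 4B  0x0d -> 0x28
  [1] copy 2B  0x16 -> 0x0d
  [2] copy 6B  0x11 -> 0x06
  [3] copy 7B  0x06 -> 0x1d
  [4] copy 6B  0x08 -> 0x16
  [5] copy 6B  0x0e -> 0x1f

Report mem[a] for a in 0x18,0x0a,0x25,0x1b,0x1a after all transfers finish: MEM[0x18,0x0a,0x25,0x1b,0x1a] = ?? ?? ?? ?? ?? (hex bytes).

MEM[0x18,0x0a,0x25,0x1b,0x1a] = aa aa b1 0c e2

  after D0: wrote 4B at 0x28 = 94fbe90c
  after D1: wrote 2B at 0x0d = 0c5d
  after D2: wrote 6B at 0x06 = cd52b168aa0c
  after D3: wrote 7B at 0x1d = cd52b168aa0ce2
  after D4: wrote 6B at 0x16 = b168aa0ce20c
  after D5: wrote 6B at 0x1f = 5de90ccd52b1
query mem[0x18]=0xaa, mem[0x0a]=0xaa, mem[0x25]=0xb1, mem[0x1b]=0x0c, mem[0x1a]=0xe2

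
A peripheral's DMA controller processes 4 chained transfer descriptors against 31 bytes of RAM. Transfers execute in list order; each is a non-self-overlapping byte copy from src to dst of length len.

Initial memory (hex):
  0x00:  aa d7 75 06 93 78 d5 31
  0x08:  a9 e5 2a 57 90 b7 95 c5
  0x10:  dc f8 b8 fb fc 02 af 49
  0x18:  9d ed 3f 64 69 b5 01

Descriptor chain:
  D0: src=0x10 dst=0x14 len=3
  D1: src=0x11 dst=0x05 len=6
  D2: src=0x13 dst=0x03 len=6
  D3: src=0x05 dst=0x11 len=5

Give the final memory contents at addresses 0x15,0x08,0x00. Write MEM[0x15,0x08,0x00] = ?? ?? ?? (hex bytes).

MEM[0x15,0x08,0x00] = f8 9d aa

  after D0: wrote 3B at 0x14 = dcf8b8
  after D1: wrote 6B at 0x05 = f8b8fbdcf8b8
  after D2: wrote 6B at 0x03 = fbdcf8b8499d
  after D3: wrote 5B at 0x11 = f8b8499df8
query mem[0x15]=0xf8, mem[0x08]=0x9d, mem[0x00]=0xaa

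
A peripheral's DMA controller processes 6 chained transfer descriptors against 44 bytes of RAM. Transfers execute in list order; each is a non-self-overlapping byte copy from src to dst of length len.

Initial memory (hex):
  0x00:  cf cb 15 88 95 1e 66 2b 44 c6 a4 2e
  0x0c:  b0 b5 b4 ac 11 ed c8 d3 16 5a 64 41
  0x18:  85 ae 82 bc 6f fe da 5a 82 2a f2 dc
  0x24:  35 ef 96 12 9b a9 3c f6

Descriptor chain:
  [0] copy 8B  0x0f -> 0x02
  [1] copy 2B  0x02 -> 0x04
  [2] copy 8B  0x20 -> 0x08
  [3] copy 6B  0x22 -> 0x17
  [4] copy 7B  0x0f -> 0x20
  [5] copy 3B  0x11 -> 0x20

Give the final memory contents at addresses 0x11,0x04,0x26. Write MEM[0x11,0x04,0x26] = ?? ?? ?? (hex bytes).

#0 dst[0x02+8] := {0xac,0x11,0xed,0xc8,0xd3,0x16,0x5a,0x64}
#1 dst[0x04+2] := {0xac,0x11}
#2 dst[0x08+8] := {0x82,0x2a,0xf2,0xdc,0x35,0xef,0x96,0x12}
#3 dst[0x17+6] := {0xf2,0xdc,0x35,0xef,0x96,0x12}
#4 dst[0x20+7] := {0x12,0x11,0xed,0xc8,0xd3,0x16,0x5a}
#5 dst[0x20+3] := {0xed,0xc8,0xd3}
query mem[0x11]=0xed, mem[0x04]=0xac, mem[0x26]=0x5a

MEM[0x11,0x04,0x26] = ed ac 5a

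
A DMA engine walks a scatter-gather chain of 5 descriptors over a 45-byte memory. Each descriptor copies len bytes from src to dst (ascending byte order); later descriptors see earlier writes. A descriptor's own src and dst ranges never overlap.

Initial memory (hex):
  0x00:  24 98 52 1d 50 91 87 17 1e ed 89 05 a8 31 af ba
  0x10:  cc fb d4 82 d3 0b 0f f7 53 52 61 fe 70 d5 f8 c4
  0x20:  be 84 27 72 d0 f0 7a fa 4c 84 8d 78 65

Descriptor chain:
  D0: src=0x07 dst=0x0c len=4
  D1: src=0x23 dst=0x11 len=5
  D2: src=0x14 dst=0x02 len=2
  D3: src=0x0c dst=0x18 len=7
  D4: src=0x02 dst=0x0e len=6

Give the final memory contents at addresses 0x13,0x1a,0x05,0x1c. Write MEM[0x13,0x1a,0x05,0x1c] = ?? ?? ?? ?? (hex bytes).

MEM[0x13,0x1a,0x05,0x1c] = 17 ed 91 cc

D0: mem[0x0c..0x0f] <- [17 1e ed 89]
D1: mem[0x11..0x15] <- [72 d0 f0 7a fa]
D2: mem[0x02..0x03] <- [7a fa]
D3: mem[0x18..0x1e] <- [17 1e ed 89 cc 72 d0]
D4: mem[0x0e..0x13] <- [7a fa 50 91 87 17]
query mem[0x13]=0x17, mem[0x1a]=0xed, mem[0x05]=0x91, mem[0x1c]=0xcc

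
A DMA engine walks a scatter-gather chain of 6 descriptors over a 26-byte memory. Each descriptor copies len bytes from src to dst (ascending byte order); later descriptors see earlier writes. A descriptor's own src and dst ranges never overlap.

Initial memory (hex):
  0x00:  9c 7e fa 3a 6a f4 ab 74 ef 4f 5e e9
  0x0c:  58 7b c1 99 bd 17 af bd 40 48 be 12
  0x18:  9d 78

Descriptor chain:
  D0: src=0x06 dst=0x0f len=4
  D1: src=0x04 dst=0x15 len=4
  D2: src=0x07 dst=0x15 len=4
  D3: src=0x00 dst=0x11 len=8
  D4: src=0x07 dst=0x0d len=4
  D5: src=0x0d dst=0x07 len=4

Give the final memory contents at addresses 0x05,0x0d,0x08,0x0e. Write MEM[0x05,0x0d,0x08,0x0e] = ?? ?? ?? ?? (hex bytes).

MEM[0x05,0x0d,0x08,0x0e] = f4 74 ef ef

[0] 0x06->0x0f len=4 : ab 74 ef 4f
[1] 0x04->0x15 len=4 : 6a f4 ab 74
[2] 0x07->0x15 len=4 : 74 ef 4f 5e
[3] 0x00->0x11 len=8 : 9c 7e fa 3a 6a f4 ab 74
[4] 0x07->0x0d len=4 : 74 ef 4f 5e
[5] 0x0d->0x07 len=4 : 74 ef 4f 5e
query mem[0x05]=0xf4, mem[0x0d]=0x74, mem[0x08]=0xef, mem[0x0e]=0xef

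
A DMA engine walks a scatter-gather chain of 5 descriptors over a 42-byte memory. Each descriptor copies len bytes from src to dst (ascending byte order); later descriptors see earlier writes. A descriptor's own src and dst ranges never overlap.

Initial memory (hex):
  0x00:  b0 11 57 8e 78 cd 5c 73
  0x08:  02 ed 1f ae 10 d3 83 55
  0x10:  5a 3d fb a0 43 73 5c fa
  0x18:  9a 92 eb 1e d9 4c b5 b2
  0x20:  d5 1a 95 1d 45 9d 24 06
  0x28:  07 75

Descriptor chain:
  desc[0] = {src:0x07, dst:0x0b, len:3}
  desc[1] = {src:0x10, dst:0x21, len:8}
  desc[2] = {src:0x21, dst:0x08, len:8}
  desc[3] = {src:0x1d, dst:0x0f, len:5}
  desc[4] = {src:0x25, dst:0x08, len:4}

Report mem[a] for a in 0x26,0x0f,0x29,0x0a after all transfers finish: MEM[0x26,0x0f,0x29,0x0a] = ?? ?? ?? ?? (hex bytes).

[0] 0x07->0x0b len=3 : 73 02 ed
[1] 0x10->0x21 len=8 : 5a 3d fb a0 43 73 5c fa
[2] 0x21->0x08 len=8 : 5a 3d fb a0 43 73 5c fa
[3] 0x1d->0x0f len=5 : 4c b5 b2 d5 5a
[4] 0x25->0x08 len=4 : 43 73 5c fa
query mem[0x26]=0x73, mem[0x0f]=0x4c, mem[0x29]=0x75, mem[0x0a]=0x5c

MEM[0x26,0x0f,0x29,0x0a] = 73 4c 75 5c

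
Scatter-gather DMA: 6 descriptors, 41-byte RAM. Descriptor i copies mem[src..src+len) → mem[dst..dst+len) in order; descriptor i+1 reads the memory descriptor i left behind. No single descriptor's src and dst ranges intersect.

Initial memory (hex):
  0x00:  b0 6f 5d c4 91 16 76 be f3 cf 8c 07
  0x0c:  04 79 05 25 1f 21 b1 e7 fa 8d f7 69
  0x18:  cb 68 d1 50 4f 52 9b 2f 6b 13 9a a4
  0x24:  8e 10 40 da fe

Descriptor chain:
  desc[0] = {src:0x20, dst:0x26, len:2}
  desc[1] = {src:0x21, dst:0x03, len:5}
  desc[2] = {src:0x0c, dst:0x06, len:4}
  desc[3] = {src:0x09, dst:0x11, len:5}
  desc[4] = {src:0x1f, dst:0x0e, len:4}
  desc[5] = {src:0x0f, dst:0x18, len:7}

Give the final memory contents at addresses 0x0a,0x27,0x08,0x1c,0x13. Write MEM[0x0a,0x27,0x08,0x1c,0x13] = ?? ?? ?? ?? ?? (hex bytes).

MEM[0x0a,0x27,0x08,0x1c,0x13] = 8c 13 05 07 07

[0] 0x20->0x26 len=2 : 6b 13
[1] 0x21->0x03 len=5 : 13 9a a4 8e 10
[2] 0x0c->0x06 len=4 : 04 79 05 25
[3] 0x09->0x11 len=5 : 25 8c 07 04 79
[4] 0x1f->0x0e len=4 : 2f 6b 13 9a
[5] 0x0f->0x18 len=7 : 6b 13 9a 8c 07 04 79
query mem[0x0a]=0x8c, mem[0x27]=0x13, mem[0x08]=0x05, mem[0x1c]=0x07, mem[0x13]=0x07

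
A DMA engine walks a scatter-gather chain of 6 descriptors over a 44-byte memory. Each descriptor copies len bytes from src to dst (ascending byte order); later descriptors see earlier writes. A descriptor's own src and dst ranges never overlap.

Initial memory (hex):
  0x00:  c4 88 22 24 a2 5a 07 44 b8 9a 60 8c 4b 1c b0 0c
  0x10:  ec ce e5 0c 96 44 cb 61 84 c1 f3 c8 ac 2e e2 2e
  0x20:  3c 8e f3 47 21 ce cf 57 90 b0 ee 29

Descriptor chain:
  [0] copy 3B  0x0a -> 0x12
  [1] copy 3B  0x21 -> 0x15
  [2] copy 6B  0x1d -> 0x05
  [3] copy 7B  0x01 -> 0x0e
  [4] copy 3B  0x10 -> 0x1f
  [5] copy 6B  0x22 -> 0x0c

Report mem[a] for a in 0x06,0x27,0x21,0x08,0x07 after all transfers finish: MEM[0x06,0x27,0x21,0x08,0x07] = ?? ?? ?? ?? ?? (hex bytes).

#0 dst[0x12+3] := {0x60,0x8c,0x4b}
#1 dst[0x15+3] := {0x8e,0xf3,0x47}
#2 dst[0x05+6] := {0x2e,0xe2,0x2e,0x3c,0x8e,0xf3}
#3 dst[0x0e+7] := {0x88,0x22,0x24,0xa2,0x2e,0xe2,0x2e}
#4 dst[0x1f+3] := {0x24,0xa2,0x2e}
#5 dst[0x0c+6] := {0xf3,0x47,0x21,0xce,0xcf,0x57}
query mem[0x06]=0xe2, mem[0x27]=0x57, mem[0x21]=0x2e, mem[0x08]=0x3c, mem[0x07]=0x2e

MEM[0x06,0x27,0x21,0x08,0x07] = e2 57 2e 3c 2e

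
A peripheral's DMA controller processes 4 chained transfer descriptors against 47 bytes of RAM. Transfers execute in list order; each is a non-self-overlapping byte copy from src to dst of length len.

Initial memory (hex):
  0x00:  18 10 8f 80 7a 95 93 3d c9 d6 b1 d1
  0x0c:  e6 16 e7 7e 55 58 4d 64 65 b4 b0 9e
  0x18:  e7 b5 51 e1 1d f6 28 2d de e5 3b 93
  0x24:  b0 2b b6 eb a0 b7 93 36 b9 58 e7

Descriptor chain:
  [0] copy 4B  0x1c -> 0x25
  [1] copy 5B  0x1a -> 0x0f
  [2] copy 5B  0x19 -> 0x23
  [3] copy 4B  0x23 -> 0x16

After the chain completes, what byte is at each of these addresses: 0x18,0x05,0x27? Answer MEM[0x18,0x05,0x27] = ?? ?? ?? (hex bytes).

MEM[0x18,0x05,0x27] = e1 95 f6

#0 dst[0x25+4] := {0x1d,0xf6,0x28,0x2d}
#1 dst[0x0f+5] := {0x51,0xe1,0x1d,0xf6,0x28}
#2 dst[0x23+5] := {0xb5,0x51,0xe1,0x1d,0xf6}
#3 dst[0x16+4] := {0xb5,0x51,0xe1,0x1d}
query mem[0x18]=0xe1, mem[0x05]=0x95, mem[0x27]=0xf6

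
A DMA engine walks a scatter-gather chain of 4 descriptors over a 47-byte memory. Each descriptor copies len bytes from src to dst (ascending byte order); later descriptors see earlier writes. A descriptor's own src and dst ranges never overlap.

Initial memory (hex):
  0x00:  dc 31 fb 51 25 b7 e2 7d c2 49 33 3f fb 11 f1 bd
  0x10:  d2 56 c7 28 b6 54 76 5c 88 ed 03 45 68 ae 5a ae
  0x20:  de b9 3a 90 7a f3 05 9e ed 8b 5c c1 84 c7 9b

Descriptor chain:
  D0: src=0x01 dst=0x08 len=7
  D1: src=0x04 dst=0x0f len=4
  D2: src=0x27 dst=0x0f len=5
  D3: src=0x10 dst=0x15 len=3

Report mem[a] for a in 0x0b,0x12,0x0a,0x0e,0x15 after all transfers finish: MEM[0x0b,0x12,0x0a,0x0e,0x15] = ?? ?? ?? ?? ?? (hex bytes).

MEM[0x0b,0x12,0x0a,0x0e,0x15] = 25 5c 51 7d ed

D0: mem[0x08..0x0e] <- [31 fb 51 25 b7 e2 7d]
D1: mem[0x0f..0x12] <- [25 b7 e2 7d]
D2: mem[0x0f..0x13] <- [9e ed 8b 5c c1]
D3: mem[0x15..0x17] <- [ed 8b 5c]
query mem[0x0b]=0x25, mem[0x12]=0x5c, mem[0x0a]=0x51, mem[0x0e]=0x7d, mem[0x15]=0xed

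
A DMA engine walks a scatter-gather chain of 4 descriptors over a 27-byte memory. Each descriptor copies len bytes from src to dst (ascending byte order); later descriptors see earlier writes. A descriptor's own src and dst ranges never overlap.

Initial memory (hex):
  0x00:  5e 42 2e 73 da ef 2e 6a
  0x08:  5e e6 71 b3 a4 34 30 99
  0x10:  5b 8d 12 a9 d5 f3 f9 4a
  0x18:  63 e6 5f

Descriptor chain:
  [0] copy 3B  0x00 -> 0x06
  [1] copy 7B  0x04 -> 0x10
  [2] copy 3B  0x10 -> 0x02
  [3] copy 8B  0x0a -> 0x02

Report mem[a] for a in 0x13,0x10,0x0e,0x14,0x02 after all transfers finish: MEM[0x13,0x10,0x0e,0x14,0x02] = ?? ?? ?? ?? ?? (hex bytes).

#0 dst[0x06+3] := {0x5e,0x42,0x2e}
#1 dst[0x10+7] := {0xda,0xef,0x5e,0x42,0x2e,0xe6,0x71}
#2 dst[0x02+3] := {0xda,0xef,0x5e}
#3 dst[0x02+8] := {0x71,0xb3,0xa4,0x34,0x30,0x99,0xda,0xef}
query mem[0x13]=0x42, mem[0x10]=0xda, mem[0x0e]=0x30, mem[0x14]=0x2e, mem[0x02]=0x71

MEM[0x13,0x10,0x0e,0x14,0x02] = 42 da 30 2e 71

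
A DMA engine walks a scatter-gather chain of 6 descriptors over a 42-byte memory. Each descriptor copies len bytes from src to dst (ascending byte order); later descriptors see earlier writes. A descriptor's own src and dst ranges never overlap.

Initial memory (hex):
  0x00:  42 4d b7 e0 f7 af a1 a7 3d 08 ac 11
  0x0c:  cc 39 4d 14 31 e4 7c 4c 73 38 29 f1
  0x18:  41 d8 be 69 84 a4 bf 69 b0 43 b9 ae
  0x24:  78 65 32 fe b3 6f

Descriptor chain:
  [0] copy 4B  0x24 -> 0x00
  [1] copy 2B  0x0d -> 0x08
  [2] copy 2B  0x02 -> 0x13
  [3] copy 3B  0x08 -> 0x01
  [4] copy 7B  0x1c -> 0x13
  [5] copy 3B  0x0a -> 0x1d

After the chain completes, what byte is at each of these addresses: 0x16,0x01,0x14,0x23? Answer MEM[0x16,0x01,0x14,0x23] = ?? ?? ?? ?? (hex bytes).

[0] 0x24->0x00 len=4 : 78 65 32 fe
[1] 0x0d->0x08 len=2 : 39 4d
[2] 0x02->0x13 len=2 : 32 fe
[3] 0x08->0x01 len=3 : 39 4d ac
[4] 0x1c->0x13 len=7 : 84 a4 bf 69 b0 43 b9
[5] 0x0a->0x1d len=3 : ac 11 cc
query mem[0x16]=0x69, mem[0x01]=0x39, mem[0x14]=0xa4, mem[0x23]=0xae

MEM[0x16,0x01,0x14,0x23] = 69 39 a4 ae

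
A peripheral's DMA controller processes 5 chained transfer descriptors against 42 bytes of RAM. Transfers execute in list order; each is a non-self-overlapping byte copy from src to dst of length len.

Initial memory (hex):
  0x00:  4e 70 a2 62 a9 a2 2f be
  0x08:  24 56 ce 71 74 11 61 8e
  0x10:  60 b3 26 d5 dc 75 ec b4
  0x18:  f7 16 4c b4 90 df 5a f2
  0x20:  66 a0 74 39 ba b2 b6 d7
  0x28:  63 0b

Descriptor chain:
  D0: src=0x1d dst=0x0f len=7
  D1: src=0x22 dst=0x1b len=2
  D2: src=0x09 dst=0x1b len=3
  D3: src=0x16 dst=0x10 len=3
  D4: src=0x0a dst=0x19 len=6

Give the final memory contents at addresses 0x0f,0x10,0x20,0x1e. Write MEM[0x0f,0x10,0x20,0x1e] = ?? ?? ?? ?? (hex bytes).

MEM[0x0f,0x10,0x20,0x1e] = df ec 66 df

#0 dst[0x0f+7] := {0xdf,0x5a,0xf2,0x66,0xa0,0x74,0x39}
#1 dst[0x1b+2] := {0x74,0x39}
#2 dst[0x1b+3] := {0x56,0xce,0x71}
#3 dst[0x10+3] := {0xec,0xb4,0xf7}
#4 dst[0x19+6] := {0xce,0x71,0x74,0x11,0x61,0xdf}
query mem[0x0f]=0xdf, mem[0x10]=0xec, mem[0x20]=0x66, mem[0x1e]=0xdf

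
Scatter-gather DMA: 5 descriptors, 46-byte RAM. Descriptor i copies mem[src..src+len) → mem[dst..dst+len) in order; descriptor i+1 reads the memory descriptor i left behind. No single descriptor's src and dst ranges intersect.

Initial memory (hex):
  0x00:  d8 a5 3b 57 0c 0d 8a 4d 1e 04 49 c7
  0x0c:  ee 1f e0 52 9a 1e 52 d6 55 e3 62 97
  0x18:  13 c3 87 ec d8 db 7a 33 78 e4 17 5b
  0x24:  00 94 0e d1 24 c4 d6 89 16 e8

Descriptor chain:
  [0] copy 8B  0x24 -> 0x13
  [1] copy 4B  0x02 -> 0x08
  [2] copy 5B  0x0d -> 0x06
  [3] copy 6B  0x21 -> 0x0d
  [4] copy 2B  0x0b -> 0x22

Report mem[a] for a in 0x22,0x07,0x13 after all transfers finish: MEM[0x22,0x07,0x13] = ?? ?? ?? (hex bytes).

MEM[0x22,0x07,0x13] = 0d e0 00

  after D0: wrote 8B at 0x13 = 00940ed124c4d689
  after D1: wrote 4B at 0x08 = 3b570c0d
  after D2: wrote 5B at 0x06 = 1fe0529a1e
  after D3: wrote 6B at 0x0d = e4175b00940e
  after D4: wrote 2B at 0x22 = 0dee
query mem[0x22]=0x0d, mem[0x07]=0xe0, mem[0x13]=0x00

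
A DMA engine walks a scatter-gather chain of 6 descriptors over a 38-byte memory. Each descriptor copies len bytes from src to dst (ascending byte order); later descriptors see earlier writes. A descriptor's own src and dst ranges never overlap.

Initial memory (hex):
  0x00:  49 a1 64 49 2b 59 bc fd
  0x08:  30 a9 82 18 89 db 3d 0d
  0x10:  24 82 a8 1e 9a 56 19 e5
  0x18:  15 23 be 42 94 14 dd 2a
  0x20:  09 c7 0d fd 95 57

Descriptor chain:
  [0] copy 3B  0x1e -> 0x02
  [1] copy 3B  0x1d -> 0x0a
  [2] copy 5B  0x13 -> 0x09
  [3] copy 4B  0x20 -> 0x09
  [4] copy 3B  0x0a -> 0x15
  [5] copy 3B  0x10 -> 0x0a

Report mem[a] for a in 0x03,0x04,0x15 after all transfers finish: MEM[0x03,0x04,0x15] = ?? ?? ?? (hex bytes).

[0] 0x1e->0x02 len=3 : dd 2a 09
[1] 0x1d->0x0a len=3 : 14 dd 2a
[2] 0x13->0x09 len=5 : 1e 9a 56 19 e5
[3] 0x20->0x09 len=4 : 09 c7 0d fd
[4] 0x0a->0x15 len=3 : c7 0d fd
[5] 0x10->0x0a len=3 : 24 82 a8
query mem[0x03]=0x2a, mem[0x04]=0x09, mem[0x15]=0xc7

MEM[0x03,0x04,0x15] = 2a 09 c7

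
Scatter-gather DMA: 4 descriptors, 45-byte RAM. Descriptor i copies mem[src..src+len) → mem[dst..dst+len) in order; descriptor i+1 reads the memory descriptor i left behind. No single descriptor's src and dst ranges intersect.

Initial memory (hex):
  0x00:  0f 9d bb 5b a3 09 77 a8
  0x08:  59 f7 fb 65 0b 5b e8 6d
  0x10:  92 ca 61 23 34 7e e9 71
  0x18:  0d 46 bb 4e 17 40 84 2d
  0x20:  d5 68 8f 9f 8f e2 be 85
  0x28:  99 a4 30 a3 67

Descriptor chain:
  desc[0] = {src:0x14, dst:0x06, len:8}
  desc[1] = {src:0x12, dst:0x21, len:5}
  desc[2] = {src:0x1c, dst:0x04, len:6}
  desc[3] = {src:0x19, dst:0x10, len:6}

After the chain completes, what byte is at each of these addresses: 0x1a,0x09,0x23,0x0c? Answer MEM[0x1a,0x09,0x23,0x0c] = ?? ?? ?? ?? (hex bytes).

MEM[0x1a,0x09,0x23,0x0c] = bb 61 34 bb

#0 dst[0x06+8] := {0x34,0x7e,0xe9,0x71,0x0d,0x46,0xbb,0x4e}
#1 dst[0x21+5] := {0x61,0x23,0x34,0x7e,0xe9}
#2 dst[0x04+6] := {0x17,0x40,0x84,0x2d,0xd5,0x61}
#3 dst[0x10+6] := {0x46,0xbb,0x4e,0x17,0x40,0x84}
query mem[0x1a]=0xbb, mem[0x09]=0x61, mem[0x23]=0x34, mem[0x0c]=0xbb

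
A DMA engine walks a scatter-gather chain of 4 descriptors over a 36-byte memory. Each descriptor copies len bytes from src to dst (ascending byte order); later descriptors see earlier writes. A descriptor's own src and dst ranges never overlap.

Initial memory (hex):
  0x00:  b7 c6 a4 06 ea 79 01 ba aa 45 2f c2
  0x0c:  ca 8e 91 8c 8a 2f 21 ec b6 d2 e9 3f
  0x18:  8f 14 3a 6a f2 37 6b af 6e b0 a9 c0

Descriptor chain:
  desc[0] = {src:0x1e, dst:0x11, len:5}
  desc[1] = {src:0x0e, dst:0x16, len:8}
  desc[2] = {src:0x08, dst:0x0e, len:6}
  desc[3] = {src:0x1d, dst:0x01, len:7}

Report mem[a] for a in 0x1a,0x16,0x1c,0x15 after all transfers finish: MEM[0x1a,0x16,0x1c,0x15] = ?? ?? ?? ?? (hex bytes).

D0: mem[0x11..0x15] <- [6b af 6e b0 a9]
D1: mem[0x16..0x1d] <- [91 8c 8a 6b af 6e b0 a9]
D2: mem[0x0e..0x13] <- [aa 45 2f c2 ca 8e]
D3: mem[0x01..0x07] <- [a9 6b af 6e b0 a9 c0]
query mem[0x1a]=0xaf, mem[0x16]=0x91, mem[0x1c]=0xb0, mem[0x15]=0xa9

MEM[0x1a,0x16,0x1c,0x15] = af 91 b0 a9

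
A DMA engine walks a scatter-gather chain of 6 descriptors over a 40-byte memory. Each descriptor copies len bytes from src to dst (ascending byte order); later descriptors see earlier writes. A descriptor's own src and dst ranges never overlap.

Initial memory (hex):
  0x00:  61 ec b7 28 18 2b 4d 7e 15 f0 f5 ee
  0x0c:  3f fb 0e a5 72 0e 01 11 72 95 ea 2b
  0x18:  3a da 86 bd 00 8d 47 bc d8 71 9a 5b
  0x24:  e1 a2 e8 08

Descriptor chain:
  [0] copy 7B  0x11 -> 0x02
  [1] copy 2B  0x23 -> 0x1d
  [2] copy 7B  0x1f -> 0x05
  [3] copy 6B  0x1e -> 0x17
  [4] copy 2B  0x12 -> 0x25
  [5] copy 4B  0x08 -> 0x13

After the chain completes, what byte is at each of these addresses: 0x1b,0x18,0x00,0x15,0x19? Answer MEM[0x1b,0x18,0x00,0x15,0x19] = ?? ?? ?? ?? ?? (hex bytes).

#0 dst[0x02+7] := {0x0e,0x01,0x11,0x72,0x95,0xea,0x2b}
#1 dst[0x1d+2] := {0x5b,0xe1}
#2 dst[0x05+7] := {0xbc,0xd8,0x71,0x9a,0x5b,0xe1,0xa2}
#3 dst[0x17+6] := {0xe1,0xbc,0xd8,0x71,0x9a,0x5b}
#4 dst[0x25+2] := {0x01,0x11}
#5 dst[0x13+4] := {0x9a,0x5b,0xe1,0xa2}
query mem[0x1b]=0x9a, mem[0x18]=0xbc, mem[0x00]=0x61, mem[0x15]=0xe1, mem[0x19]=0xd8

MEM[0x1b,0x18,0x00,0x15,0x19] = 9a bc 61 e1 d8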